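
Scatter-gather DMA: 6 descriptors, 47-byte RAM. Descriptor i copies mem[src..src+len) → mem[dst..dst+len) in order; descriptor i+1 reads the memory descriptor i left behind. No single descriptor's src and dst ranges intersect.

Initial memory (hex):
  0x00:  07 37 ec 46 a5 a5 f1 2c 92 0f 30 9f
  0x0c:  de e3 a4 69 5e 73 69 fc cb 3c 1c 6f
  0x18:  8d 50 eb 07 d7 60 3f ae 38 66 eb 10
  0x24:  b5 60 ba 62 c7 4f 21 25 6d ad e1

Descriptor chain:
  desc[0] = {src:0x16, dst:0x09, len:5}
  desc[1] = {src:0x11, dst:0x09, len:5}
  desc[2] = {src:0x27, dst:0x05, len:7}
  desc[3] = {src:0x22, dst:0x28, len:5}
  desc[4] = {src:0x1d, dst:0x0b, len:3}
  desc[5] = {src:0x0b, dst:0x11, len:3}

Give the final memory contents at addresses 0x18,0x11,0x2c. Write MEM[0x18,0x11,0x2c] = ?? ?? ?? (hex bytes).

#0 dst[0x09+5] := {0x1c,0x6f,0x8d,0x50,0xeb}
#1 dst[0x09+5] := {0x73,0x69,0xfc,0xcb,0x3c}
#2 dst[0x05+7] := {0x62,0xc7,0x4f,0x21,0x25,0x6d,0xad}
#3 dst[0x28+5] := {0xeb,0x10,0xb5,0x60,0xba}
#4 dst[0x0b+3] := {0x60,0x3f,0xae}
#5 dst[0x11+3] := {0x60,0x3f,0xae}
query mem[0x18]=0x8d, mem[0x11]=0x60, mem[0x2c]=0xba

MEM[0x18,0x11,0x2c] = 8d 60 ba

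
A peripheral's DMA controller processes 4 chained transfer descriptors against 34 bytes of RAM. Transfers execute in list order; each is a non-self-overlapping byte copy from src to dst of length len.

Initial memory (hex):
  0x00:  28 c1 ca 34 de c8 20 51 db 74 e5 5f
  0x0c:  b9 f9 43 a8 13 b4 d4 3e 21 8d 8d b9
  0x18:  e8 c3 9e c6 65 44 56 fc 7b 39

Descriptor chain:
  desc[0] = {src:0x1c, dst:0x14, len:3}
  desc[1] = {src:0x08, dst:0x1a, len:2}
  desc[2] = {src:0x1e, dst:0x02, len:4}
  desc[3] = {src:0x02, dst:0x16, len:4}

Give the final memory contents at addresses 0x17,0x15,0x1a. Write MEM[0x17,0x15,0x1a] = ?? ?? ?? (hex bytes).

[0] 0x1c->0x14 len=3 : 65 44 56
[1] 0x08->0x1a len=2 : db 74
[2] 0x1e->0x02 len=4 : 56 fc 7b 39
[3] 0x02->0x16 len=4 : 56 fc 7b 39
query mem[0x17]=0xfc, mem[0x15]=0x44, mem[0x1a]=0xdb

MEM[0x17,0x15,0x1a] = fc 44 db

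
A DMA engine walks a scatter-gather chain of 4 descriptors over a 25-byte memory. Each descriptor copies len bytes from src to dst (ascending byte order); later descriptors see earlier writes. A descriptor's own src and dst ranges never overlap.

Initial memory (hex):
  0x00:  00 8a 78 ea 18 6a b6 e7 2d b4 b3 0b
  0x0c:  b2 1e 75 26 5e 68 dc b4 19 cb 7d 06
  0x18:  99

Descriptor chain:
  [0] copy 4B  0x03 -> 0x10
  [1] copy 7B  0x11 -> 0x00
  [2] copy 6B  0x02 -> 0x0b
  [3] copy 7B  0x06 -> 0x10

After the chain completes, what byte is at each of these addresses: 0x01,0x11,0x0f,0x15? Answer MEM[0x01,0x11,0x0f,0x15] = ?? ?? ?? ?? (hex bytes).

[0] 0x03->0x10 len=4 : ea 18 6a b6
[1] 0x11->0x00 len=7 : 18 6a b6 19 cb 7d 06
[2] 0x02->0x0b len=6 : b6 19 cb 7d 06 e7
[3] 0x06->0x10 len=7 : 06 e7 2d b4 b3 b6 19
query mem[0x01]=0x6a, mem[0x11]=0xe7, mem[0x0f]=0x06, mem[0x15]=0xb6

MEM[0x01,0x11,0x0f,0x15] = 6a e7 06 b6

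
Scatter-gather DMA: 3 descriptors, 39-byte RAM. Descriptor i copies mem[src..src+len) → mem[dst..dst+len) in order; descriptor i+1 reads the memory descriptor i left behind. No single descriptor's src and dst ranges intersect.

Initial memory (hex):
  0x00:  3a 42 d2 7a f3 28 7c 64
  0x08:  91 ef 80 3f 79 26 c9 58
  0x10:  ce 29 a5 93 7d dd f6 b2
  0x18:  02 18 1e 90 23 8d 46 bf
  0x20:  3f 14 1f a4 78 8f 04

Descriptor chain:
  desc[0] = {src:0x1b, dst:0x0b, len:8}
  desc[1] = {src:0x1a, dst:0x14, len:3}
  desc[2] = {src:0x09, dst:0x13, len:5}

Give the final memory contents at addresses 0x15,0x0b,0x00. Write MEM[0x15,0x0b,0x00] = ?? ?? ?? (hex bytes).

MEM[0x15,0x0b,0x00] = 90 90 3a

[0] 0x1b->0x0b len=8 : 90 23 8d 46 bf 3f 14 1f
[1] 0x1a->0x14 len=3 : 1e 90 23
[2] 0x09->0x13 len=5 : ef 80 90 23 8d
query mem[0x15]=0x90, mem[0x0b]=0x90, mem[0x00]=0x3a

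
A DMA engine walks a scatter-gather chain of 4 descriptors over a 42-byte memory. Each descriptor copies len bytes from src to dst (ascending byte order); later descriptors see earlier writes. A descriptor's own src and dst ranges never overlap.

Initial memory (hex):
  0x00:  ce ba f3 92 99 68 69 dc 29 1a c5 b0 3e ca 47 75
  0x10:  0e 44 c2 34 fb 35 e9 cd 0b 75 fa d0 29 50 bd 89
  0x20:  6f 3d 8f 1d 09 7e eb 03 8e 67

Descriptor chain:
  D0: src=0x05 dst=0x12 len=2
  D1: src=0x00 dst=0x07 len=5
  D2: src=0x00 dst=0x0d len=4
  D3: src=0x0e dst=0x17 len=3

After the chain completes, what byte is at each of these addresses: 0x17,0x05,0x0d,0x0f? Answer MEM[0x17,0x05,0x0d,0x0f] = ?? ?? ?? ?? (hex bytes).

  after D0: wrote 2B at 0x12 = 6869
  after D1: wrote 5B at 0x07 = cebaf39299
  after D2: wrote 4B at 0x0d = cebaf392
  after D3: wrote 3B at 0x17 = baf392
query mem[0x17]=0xba, mem[0x05]=0x68, mem[0x0d]=0xce, mem[0x0f]=0xf3

MEM[0x17,0x05,0x0d,0x0f] = ba 68 ce f3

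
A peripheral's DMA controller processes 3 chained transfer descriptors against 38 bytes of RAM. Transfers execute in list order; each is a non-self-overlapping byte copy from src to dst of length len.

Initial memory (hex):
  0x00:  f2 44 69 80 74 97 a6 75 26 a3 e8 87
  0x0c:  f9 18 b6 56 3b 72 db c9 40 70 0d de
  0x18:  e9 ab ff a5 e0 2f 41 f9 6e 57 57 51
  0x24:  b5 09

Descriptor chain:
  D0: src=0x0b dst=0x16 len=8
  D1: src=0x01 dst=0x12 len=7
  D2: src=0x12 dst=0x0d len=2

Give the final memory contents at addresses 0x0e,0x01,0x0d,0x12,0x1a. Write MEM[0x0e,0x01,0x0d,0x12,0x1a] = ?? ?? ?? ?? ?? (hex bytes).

[0] 0x0b->0x16 len=8 : 87 f9 18 b6 56 3b 72 db
[1] 0x01->0x12 len=7 : 44 69 80 74 97 a6 75
[2] 0x12->0x0d len=2 : 44 69
query mem[0x0e]=0x69, mem[0x01]=0x44, mem[0x0d]=0x44, mem[0x12]=0x44, mem[0x1a]=0x56

MEM[0x0e,0x01,0x0d,0x12,0x1a] = 69 44 44 44 56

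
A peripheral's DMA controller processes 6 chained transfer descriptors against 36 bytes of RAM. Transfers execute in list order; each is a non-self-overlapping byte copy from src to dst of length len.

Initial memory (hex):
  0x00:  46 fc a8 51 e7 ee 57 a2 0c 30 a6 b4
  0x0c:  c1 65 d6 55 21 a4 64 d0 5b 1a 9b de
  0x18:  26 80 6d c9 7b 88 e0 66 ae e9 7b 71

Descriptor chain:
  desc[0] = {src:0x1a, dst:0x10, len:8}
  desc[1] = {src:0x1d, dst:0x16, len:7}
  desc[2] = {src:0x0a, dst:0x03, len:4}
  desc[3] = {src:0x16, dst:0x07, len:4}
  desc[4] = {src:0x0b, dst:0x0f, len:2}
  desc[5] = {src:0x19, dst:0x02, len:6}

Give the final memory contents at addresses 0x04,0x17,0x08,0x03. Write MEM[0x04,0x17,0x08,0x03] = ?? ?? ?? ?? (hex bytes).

  after D0: wrote 8B at 0x10 = 6dc97b88e066aee9
  after D1: wrote 7B at 0x16 = 88e066aee97b71
  after D2: wrote 4B at 0x03 = a6b4c165
  after D3: wrote 4B at 0x07 = 88e066ae
  after D4: wrote 2B at 0x0f = b4c1
  after D5: wrote 6B at 0x02 = aee97b7188e0
query mem[0x04]=0x7b, mem[0x17]=0xe0, mem[0x08]=0xe0, mem[0x03]=0xe9

MEM[0x04,0x17,0x08,0x03] = 7b e0 e0 e9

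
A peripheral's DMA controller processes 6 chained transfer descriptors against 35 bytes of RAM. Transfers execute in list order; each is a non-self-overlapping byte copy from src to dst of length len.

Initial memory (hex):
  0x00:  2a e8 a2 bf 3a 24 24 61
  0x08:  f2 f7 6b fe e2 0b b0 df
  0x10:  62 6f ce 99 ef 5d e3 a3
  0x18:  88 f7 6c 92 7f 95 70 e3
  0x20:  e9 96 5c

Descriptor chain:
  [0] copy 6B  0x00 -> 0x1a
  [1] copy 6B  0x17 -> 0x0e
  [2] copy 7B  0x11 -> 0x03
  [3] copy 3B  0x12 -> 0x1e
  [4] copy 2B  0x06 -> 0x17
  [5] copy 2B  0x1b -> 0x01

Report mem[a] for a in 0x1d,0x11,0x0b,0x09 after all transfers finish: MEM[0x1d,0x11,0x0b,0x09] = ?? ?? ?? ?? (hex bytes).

[0] 0x00->0x1a len=6 : 2a e8 a2 bf 3a 24
[1] 0x17->0x0e len=6 : a3 88 f7 2a e8 a2
[2] 0x11->0x03 len=7 : 2a e8 a2 ef 5d e3 a3
[3] 0x12->0x1e len=3 : e8 a2 ef
[4] 0x06->0x17 len=2 : ef 5d
[5] 0x1b->0x01 len=2 : e8 a2
query mem[0x1d]=0xbf, mem[0x11]=0x2a, mem[0x0b]=0xfe, mem[0x09]=0xa3

MEM[0x1d,0x11,0x0b,0x09] = bf 2a fe a3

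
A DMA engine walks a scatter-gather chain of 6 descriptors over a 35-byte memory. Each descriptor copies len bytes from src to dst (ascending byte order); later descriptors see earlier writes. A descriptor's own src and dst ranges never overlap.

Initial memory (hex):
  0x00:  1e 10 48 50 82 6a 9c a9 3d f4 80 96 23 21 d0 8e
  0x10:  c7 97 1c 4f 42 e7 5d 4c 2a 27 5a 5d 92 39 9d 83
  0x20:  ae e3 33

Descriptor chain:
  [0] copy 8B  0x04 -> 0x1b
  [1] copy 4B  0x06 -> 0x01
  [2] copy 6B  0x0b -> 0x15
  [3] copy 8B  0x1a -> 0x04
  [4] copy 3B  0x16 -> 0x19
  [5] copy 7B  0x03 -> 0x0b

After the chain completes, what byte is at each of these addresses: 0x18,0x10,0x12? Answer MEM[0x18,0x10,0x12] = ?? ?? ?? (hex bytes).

MEM[0x18,0x10,0x12] = d0 a9 1c

#0 dst[0x1b+8] := {0x82,0x6a,0x9c,0xa9,0x3d,0xf4,0x80,0x96}
#1 dst[0x01+4] := {0x9c,0xa9,0x3d,0xf4}
#2 dst[0x15+6] := {0x96,0x23,0x21,0xd0,0x8e,0xc7}
#3 dst[0x04+8] := {0xc7,0x82,0x6a,0x9c,0xa9,0x3d,0xf4,0x80}
#4 dst[0x19+3] := {0x23,0x21,0xd0}
#5 dst[0x0b+7] := {0x3d,0xc7,0x82,0x6a,0x9c,0xa9,0x3d}
query mem[0x18]=0xd0, mem[0x10]=0xa9, mem[0x12]=0x1c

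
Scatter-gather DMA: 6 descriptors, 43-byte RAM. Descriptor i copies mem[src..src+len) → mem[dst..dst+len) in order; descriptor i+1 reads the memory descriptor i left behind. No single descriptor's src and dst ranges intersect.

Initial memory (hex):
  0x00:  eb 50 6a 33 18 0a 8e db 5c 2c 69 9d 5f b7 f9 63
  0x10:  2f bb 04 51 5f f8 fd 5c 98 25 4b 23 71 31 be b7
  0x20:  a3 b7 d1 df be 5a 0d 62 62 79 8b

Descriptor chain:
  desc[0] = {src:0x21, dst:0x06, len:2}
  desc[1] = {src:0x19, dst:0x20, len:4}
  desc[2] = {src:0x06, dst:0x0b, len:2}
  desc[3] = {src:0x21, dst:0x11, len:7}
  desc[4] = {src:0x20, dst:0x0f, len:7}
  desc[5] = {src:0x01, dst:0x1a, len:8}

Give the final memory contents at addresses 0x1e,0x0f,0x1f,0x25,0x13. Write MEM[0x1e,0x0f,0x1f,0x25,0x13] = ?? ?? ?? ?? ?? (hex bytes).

#0 dst[0x06+2] := {0xb7,0xd1}
#1 dst[0x20+4] := {0x25,0x4b,0x23,0x71}
#2 dst[0x0b+2] := {0xb7,0xd1}
#3 dst[0x11+7] := {0x4b,0x23,0x71,0xbe,0x5a,0x0d,0x62}
#4 dst[0x0f+7] := {0x25,0x4b,0x23,0x71,0xbe,0x5a,0x0d}
#5 dst[0x1a+8] := {0x50,0x6a,0x33,0x18,0x0a,0xb7,0xd1,0x5c}
query mem[0x1e]=0x0a, mem[0x0f]=0x25, mem[0x1f]=0xb7, mem[0x25]=0x5a, mem[0x13]=0xbe

MEM[0x1e,0x0f,0x1f,0x25,0x13] = 0a 25 b7 5a be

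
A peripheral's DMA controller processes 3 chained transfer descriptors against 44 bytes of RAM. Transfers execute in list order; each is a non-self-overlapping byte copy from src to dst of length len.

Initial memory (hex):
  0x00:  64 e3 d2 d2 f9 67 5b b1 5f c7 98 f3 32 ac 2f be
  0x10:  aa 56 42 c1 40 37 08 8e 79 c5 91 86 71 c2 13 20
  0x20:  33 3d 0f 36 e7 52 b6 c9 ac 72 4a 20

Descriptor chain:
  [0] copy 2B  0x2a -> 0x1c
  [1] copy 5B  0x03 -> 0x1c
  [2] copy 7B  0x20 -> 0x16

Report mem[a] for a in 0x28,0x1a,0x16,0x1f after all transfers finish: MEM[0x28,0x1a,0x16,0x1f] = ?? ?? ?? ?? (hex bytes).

MEM[0x28,0x1a,0x16,0x1f] = ac e7 b1 5b

  after D0: wrote 2B at 0x1c = 4a20
  after D1: wrote 5B at 0x1c = d2f9675bb1
  after D2: wrote 7B at 0x16 = b13d0f36e752b6
query mem[0x28]=0xac, mem[0x1a]=0xe7, mem[0x16]=0xb1, mem[0x1f]=0x5b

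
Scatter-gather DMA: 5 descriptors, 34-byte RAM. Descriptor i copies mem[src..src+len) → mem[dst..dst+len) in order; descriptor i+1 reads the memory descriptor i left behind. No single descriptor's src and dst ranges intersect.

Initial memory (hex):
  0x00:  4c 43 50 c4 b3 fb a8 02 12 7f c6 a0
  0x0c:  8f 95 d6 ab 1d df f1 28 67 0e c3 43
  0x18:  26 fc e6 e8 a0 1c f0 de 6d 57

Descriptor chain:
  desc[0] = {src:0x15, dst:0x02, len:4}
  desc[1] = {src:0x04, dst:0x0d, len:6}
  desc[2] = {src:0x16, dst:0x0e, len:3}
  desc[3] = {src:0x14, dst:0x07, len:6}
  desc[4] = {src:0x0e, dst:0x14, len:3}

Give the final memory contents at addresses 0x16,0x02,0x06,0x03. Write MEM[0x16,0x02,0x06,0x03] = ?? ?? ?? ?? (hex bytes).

#0 dst[0x02+4] := {0x0e,0xc3,0x43,0x26}
#1 dst[0x0d+6] := {0x43,0x26,0xa8,0x02,0x12,0x7f}
#2 dst[0x0e+3] := {0xc3,0x43,0x26}
#3 dst[0x07+6] := {0x67,0x0e,0xc3,0x43,0x26,0xfc}
#4 dst[0x14+3] := {0xc3,0x43,0x26}
query mem[0x16]=0x26, mem[0x02]=0x0e, mem[0x06]=0xa8, mem[0x03]=0xc3

MEM[0x16,0x02,0x06,0x03] = 26 0e a8 c3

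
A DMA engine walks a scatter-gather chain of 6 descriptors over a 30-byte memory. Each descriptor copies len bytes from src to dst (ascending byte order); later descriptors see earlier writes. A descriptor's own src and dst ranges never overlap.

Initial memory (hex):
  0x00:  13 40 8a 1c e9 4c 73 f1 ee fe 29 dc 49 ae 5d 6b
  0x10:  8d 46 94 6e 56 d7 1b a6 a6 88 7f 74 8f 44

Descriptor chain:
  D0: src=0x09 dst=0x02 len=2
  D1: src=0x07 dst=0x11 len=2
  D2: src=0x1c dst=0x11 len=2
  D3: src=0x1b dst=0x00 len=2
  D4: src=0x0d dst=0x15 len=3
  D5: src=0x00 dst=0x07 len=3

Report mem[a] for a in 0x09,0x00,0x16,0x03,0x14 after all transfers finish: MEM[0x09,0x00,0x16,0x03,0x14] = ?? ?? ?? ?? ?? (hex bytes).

  after D0: wrote 2B at 0x02 = fe29
  after D1: wrote 2B at 0x11 = f1ee
  after D2: wrote 2B at 0x11 = 8f44
  after D3: wrote 2B at 0x00 = 748f
  after D4: wrote 3B at 0x15 = ae5d6b
  after D5: wrote 3B at 0x07 = 748ffe
query mem[0x09]=0xfe, mem[0x00]=0x74, mem[0x16]=0x5d, mem[0x03]=0x29, mem[0x14]=0x56

MEM[0x09,0x00,0x16,0x03,0x14] = fe 74 5d 29 56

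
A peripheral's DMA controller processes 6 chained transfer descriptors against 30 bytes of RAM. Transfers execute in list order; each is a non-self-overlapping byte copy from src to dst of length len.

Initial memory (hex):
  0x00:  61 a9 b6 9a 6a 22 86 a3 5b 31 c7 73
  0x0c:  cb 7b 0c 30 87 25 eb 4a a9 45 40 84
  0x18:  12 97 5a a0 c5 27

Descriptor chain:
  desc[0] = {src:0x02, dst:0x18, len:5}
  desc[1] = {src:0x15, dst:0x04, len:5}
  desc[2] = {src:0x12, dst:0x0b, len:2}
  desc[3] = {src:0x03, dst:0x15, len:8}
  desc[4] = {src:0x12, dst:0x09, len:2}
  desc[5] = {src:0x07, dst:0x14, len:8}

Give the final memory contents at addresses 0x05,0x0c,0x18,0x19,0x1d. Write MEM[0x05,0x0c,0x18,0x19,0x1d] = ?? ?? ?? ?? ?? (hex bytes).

MEM[0x05,0x0c,0x18,0x19,0x1d] = 40 4a eb 4a 27

#0 dst[0x18+5] := {0xb6,0x9a,0x6a,0x22,0x86}
#1 dst[0x04+5] := {0x45,0x40,0x84,0xb6,0x9a}
#2 dst[0x0b+2] := {0xeb,0x4a}
#3 dst[0x15+8] := {0x9a,0x45,0x40,0x84,0xb6,0x9a,0x31,0xc7}
#4 dst[0x09+2] := {0xeb,0x4a}
#5 dst[0x14+8] := {0xb6,0x9a,0xeb,0x4a,0xeb,0x4a,0x7b,0x0c}
query mem[0x05]=0x40, mem[0x0c]=0x4a, mem[0x18]=0xeb, mem[0x19]=0x4a, mem[0x1d]=0x27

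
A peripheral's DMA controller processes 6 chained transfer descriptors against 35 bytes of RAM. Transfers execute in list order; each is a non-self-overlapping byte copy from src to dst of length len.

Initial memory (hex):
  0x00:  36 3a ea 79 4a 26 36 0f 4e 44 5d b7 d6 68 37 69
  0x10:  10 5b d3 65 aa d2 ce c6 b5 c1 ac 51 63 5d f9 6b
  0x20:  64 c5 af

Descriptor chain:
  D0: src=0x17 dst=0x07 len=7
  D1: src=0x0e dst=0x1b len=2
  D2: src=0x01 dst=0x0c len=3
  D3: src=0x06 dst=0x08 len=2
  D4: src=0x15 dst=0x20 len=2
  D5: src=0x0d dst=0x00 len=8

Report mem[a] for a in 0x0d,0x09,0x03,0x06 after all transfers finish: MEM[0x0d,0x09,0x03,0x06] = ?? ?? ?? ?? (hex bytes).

MEM[0x0d,0x09,0x03,0x06] = ea c6 10 65

[0] 0x17->0x07 len=7 : c6 b5 c1 ac 51 63 5d
[1] 0x0e->0x1b len=2 : 37 69
[2] 0x01->0x0c len=3 : 3a ea 79
[3] 0x06->0x08 len=2 : 36 c6
[4] 0x15->0x20 len=2 : d2 ce
[5] 0x0d->0x00 len=8 : ea 79 69 10 5b d3 65 aa
query mem[0x0d]=0xea, mem[0x09]=0xc6, mem[0x03]=0x10, mem[0x06]=0x65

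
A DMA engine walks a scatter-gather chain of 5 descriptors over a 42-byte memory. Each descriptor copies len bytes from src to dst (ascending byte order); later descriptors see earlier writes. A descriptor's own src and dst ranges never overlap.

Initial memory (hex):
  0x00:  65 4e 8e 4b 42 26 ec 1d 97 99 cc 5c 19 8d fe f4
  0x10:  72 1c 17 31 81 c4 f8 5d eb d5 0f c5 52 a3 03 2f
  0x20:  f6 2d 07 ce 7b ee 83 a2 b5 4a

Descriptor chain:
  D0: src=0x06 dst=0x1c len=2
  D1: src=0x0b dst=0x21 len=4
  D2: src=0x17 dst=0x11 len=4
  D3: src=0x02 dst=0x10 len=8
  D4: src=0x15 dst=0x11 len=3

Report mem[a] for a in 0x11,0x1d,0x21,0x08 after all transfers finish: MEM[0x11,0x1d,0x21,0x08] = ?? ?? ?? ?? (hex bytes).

#0 dst[0x1c+2] := {0xec,0x1d}
#1 dst[0x21+4] := {0x5c,0x19,0x8d,0xfe}
#2 dst[0x11+4] := {0x5d,0xeb,0xd5,0x0f}
#3 dst[0x10+8] := {0x8e,0x4b,0x42,0x26,0xec,0x1d,0x97,0x99}
#4 dst[0x11+3] := {0x1d,0x97,0x99}
query mem[0x11]=0x1d, mem[0x1d]=0x1d, mem[0x21]=0x5c, mem[0x08]=0x97

MEM[0x11,0x1d,0x21,0x08] = 1d 1d 5c 97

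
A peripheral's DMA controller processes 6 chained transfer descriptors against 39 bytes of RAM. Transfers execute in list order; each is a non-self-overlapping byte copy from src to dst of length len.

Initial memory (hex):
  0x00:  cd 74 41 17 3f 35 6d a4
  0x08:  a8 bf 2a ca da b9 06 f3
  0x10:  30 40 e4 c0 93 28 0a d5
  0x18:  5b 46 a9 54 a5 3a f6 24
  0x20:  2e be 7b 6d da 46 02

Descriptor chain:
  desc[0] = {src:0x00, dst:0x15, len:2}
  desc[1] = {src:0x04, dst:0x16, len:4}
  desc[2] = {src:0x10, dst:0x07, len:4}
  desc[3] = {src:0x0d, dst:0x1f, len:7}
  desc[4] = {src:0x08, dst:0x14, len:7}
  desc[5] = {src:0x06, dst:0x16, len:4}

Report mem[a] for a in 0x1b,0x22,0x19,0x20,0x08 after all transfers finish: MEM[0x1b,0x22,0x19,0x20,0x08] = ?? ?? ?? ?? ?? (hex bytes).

#0 dst[0x15+2] := {0xcd,0x74}
#1 dst[0x16+4] := {0x3f,0x35,0x6d,0xa4}
#2 dst[0x07+4] := {0x30,0x40,0xe4,0xc0}
#3 dst[0x1f+7] := {0xb9,0x06,0xf3,0x30,0x40,0xe4,0xc0}
#4 dst[0x14+7] := {0x40,0xe4,0xc0,0xca,0xda,0xb9,0x06}
#5 dst[0x16+4] := {0x6d,0x30,0x40,0xe4}
query mem[0x1b]=0x54, mem[0x22]=0x30, mem[0x19]=0xe4, mem[0x20]=0x06, mem[0x08]=0x40

MEM[0x1b,0x22,0x19,0x20,0x08] = 54 30 e4 06 40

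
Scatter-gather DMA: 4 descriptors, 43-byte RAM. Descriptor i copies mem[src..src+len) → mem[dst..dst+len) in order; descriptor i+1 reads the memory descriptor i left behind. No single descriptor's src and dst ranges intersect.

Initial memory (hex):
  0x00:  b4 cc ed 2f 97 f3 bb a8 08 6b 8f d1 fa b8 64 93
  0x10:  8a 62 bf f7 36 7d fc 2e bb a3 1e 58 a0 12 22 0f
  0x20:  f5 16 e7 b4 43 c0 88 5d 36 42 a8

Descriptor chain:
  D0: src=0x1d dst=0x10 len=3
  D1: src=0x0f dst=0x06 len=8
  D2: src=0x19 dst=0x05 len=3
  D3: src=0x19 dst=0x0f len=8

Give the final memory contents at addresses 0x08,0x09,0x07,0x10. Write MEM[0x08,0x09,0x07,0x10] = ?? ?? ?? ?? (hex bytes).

MEM[0x08,0x09,0x07,0x10] = 22 0f 58 1e

#0 dst[0x10+3] := {0x12,0x22,0x0f}
#1 dst[0x06+8] := {0x93,0x12,0x22,0x0f,0xf7,0x36,0x7d,0xfc}
#2 dst[0x05+3] := {0xa3,0x1e,0x58}
#3 dst[0x0f+8] := {0xa3,0x1e,0x58,0xa0,0x12,0x22,0x0f,0xf5}
query mem[0x08]=0x22, mem[0x09]=0x0f, mem[0x07]=0x58, mem[0x10]=0x1e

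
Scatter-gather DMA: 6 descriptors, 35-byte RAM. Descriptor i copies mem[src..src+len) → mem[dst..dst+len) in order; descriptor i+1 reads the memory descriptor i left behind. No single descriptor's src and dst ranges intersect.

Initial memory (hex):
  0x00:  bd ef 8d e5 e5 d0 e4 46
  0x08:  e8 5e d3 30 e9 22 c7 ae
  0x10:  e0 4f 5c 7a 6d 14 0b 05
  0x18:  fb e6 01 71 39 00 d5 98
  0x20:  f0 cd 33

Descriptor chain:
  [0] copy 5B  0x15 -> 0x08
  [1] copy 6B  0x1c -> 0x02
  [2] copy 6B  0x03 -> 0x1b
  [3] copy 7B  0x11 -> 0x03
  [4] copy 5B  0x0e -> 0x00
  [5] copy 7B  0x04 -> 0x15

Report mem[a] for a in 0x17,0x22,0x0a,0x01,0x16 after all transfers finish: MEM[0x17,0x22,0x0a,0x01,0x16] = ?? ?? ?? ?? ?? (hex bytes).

D0: mem[0x08..0x0c] <- [14 0b 05 fb e6]
D1: mem[0x02..0x07] <- [39 00 d5 98 f0 cd]
D2: mem[0x1b..0x20] <- [00 d5 98 f0 cd 14]
D3: mem[0x03..0x09] <- [4f 5c 7a 6d 14 0b 05]
D4: mem[0x00..0x04] <- [c7 ae e0 4f 5c]
D5: mem[0x15..0x1b] <- [5c 7a 6d 14 0b 05 05]
query mem[0x17]=0x6d, mem[0x22]=0x33, mem[0x0a]=0x05, mem[0x01]=0xae, mem[0x16]=0x7a

MEM[0x17,0x22,0x0a,0x01,0x16] = 6d 33 05 ae 7a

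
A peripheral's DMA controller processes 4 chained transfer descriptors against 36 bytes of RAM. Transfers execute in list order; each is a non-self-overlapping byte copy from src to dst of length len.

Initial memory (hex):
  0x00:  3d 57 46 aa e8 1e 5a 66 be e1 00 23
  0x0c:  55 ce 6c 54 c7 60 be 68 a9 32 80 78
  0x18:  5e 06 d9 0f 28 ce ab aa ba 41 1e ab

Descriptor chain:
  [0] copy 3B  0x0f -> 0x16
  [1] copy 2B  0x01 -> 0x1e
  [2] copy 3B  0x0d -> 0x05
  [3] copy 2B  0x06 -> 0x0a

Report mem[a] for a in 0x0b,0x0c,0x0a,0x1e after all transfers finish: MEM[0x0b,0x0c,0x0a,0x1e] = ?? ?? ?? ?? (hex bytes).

  after D0: wrote 3B at 0x16 = 54c760
  after D1: wrote 2B at 0x1e = 5746
  after D2: wrote 3B at 0x05 = ce6c54
  after D3: wrote 2B at 0x0a = 6c54
query mem[0x0b]=0x54, mem[0x0c]=0x55, mem[0x0a]=0x6c, mem[0x1e]=0x57

MEM[0x0b,0x0c,0x0a,0x1e] = 54 55 6c 57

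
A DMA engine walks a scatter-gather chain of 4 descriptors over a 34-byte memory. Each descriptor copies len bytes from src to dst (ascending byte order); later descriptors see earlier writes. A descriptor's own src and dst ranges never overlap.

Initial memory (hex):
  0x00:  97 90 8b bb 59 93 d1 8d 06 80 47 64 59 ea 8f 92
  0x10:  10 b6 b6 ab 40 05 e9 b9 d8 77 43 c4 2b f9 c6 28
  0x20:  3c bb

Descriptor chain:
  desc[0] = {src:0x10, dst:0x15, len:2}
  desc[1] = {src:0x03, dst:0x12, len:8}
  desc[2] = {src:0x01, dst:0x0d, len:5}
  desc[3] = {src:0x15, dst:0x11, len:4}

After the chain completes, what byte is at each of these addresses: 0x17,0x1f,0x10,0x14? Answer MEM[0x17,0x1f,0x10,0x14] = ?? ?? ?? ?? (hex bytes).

MEM[0x17,0x1f,0x10,0x14] = 06 28 59 80

[0] 0x10->0x15 len=2 : 10 b6
[1] 0x03->0x12 len=8 : bb 59 93 d1 8d 06 80 47
[2] 0x01->0x0d len=5 : 90 8b bb 59 93
[3] 0x15->0x11 len=4 : d1 8d 06 80
query mem[0x17]=0x06, mem[0x1f]=0x28, mem[0x10]=0x59, mem[0x14]=0x80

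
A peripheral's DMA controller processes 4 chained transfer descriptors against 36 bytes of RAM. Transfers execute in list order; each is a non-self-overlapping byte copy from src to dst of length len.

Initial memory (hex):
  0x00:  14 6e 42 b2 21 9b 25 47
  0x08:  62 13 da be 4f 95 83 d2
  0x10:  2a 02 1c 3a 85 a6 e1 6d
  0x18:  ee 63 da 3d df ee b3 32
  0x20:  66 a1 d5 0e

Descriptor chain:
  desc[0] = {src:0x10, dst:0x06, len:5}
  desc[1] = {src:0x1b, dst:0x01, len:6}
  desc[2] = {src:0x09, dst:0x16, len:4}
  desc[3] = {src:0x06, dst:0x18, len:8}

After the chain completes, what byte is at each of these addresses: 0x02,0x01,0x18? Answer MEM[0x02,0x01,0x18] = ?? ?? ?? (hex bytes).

MEM[0x02,0x01,0x18] = df 3d 66

#0 dst[0x06+5] := {0x2a,0x02,0x1c,0x3a,0x85}
#1 dst[0x01+6] := {0x3d,0xdf,0xee,0xb3,0x32,0x66}
#2 dst[0x16+4] := {0x3a,0x85,0xbe,0x4f}
#3 dst[0x18+8] := {0x66,0x02,0x1c,0x3a,0x85,0xbe,0x4f,0x95}
query mem[0x02]=0xdf, mem[0x01]=0x3d, mem[0x18]=0x66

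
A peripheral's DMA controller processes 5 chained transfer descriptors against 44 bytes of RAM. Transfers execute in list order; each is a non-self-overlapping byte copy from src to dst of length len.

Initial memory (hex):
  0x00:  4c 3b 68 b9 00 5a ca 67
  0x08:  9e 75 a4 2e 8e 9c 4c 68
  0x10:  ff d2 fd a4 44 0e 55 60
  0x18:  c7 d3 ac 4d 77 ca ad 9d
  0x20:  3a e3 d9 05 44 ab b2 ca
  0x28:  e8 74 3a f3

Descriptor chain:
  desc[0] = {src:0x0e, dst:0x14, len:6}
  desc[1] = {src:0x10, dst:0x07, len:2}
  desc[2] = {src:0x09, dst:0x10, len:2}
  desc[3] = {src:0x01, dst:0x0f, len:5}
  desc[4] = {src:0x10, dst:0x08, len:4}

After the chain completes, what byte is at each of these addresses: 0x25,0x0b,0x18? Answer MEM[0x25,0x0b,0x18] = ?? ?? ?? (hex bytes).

MEM[0x25,0x0b,0x18] = ab 5a fd

D0: mem[0x14..0x19] <- [4c 68 ff d2 fd a4]
D1: mem[0x07..0x08] <- [ff d2]
D2: mem[0x10..0x11] <- [75 a4]
D3: mem[0x0f..0x13] <- [3b 68 b9 00 5a]
D4: mem[0x08..0x0b] <- [68 b9 00 5a]
query mem[0x25]=0xab, mem[0x0b]=0x5a, mem[0x18]=0xfd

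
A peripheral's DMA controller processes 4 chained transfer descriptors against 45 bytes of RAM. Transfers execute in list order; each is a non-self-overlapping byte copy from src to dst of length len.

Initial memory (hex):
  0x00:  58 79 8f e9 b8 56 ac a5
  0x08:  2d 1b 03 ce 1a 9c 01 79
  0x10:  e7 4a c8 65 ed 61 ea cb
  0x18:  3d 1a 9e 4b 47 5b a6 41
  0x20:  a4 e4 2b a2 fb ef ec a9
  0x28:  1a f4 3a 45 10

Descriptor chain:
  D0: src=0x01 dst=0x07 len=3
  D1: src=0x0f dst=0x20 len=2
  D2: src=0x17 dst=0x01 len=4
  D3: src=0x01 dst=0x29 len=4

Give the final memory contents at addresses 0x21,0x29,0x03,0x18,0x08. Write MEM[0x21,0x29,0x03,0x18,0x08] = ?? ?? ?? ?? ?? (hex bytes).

  after D0: wrote 3B at 0x07 = 798fe9
  after D1: wrote 2B at 0x20 = 79e7
  after D2: wrote 4B at 0x01 = cb3d1a9e
  after D3: wrote 4B at 0x29 = cb3d1a9e
query mem[0x21]=0xe7, mem[0x29]=0xcb, mem[0x03]=0x1a, mem[0x18]=0x3d, mem[0x08]=0x8f

MEM[0x21,0x29,0x03,0x18,0x08] = e7 cb 1a 3d 8f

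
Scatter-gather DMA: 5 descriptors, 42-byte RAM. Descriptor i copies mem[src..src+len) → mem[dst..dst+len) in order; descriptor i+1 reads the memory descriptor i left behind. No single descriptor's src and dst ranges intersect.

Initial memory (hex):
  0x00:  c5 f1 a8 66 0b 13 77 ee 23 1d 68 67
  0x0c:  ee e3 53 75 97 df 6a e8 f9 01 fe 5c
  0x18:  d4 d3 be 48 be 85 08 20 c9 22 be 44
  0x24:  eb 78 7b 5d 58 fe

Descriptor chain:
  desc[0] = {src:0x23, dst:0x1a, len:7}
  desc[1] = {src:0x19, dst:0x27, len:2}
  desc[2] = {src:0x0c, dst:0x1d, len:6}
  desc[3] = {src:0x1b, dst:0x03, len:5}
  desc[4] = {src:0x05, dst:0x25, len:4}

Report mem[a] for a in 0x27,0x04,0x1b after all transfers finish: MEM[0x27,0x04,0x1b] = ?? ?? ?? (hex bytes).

[0] 0x23->0x1a len=7 : 44 eb 78 7b 5d 58 fe
[1] 0x19->0x27 len=2 : d3 44
[2] 0x0c->0x1d len=6 : ee e3 53 75 97 df
[3] 0x1b->0x03 len=5 : eb 78 ee e3 53
[4] 0x05->0x25 len=4 : ee e3 53 23
query mem[0x27]=0x53, mem[0x04]=0x78, mem[0x1b]=0xeb

MEM[0x27,0x04,0x1b] = 53 78 eb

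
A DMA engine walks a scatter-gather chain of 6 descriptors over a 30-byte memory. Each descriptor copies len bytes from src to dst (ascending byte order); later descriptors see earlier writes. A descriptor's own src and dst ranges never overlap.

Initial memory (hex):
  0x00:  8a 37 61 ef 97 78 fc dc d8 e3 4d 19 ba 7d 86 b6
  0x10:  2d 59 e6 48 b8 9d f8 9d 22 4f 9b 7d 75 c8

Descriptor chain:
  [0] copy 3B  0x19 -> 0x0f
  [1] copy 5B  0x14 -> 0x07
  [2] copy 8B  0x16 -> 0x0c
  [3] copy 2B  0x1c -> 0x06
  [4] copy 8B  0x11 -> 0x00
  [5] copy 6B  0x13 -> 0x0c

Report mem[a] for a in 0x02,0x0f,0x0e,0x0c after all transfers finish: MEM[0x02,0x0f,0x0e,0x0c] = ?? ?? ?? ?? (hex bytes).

MEM[0x02,0x0f,0x0e,0x0c] = c8 f8 9d c8

  after D0: wrote 3B at 0x0f = 4f9b7d
  after D1: wrote 5B at 0x07 = b89df89d22
  after D2: wrote 8B at 0x0c = f89d224f9b7d75c8
  after D3: wrote 2B at 0x06 = 75c8
  after D4: wrote 8B at 0x00 = 7d75c8b89df89d22
  after D5: wrote 6B at 0x0c = c8b89df89d22
query mem[0x02]=0xc8, mem[0x0f]=0xf8, mem[0x0e]=0x9d, mem[0x0c]=0xc8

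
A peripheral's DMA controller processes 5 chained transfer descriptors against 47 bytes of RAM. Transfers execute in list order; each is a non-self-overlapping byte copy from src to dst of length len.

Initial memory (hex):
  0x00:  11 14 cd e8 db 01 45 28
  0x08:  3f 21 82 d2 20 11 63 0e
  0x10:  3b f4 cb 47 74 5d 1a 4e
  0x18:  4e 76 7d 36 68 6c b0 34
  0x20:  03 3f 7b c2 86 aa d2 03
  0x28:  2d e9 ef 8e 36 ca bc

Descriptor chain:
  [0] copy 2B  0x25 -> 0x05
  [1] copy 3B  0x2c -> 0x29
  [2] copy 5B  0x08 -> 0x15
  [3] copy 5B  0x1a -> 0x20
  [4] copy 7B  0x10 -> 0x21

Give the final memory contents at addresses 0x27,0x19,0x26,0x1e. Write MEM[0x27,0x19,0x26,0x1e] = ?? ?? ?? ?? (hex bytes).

MEM[0x27,0x19,0x26,0x1e] = 21 20 3f b0

#0 dst[0x05+2] := {0xaa,0xd2}
#1 dst[0x29+3] := {0x36,0xca,0xbc}
#2 dst[0x15+5] := {0x3f,0x21,0x82,0xd2,0x20}
#3 dst[0x20+5] := {0x7d,0x36,0x68,0x6c,0xb0}
#4 dst[0x21+7] := {0x3b,0xf4,0xcb,0x47,0x74,0x3f,0x21}
query mem[0x27]=0x21, mem[0x19]=0x20, mem[0x26]=0x3f, mem[0x1e]=0xb0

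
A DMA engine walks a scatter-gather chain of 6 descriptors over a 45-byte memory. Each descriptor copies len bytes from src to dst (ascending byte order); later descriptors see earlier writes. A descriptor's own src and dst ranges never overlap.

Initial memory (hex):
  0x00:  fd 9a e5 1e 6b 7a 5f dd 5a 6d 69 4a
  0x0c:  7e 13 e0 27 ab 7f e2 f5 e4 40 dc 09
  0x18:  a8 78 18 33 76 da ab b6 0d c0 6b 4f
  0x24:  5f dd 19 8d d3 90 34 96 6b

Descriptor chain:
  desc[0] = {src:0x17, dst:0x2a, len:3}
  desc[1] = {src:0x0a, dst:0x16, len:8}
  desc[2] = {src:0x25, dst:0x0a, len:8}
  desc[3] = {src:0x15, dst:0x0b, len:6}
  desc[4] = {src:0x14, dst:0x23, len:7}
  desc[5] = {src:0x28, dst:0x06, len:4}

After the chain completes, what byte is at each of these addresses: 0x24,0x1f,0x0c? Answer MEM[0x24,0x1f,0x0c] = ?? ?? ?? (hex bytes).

MEM[0x24,0x1f,0x0c] = 40 b6 69

#0 dst[0x2a+3] := {0x09,0xa8,0x78}
#1 dst[0x16+8] := {0x69,0x4a,0x7e,0x13,0xe0,0x27,0xab,0x7f}
#2 dst[0x0a+8] := {0xdd,0x19,0x8d,0xd3,0x90,0x09,0xa8,0x78}
#3 dst[0x0b+6] := {0x40,0x69,0x4a,0x7e,0x13,0xe0}
#4 dst[0x23+7] := {0xe4,0x40,0x69,0x4a,0x7e,0x13,0xe0}
#5 dst[0x06+4] := {0x13,0xe0,0x09,0xa8}
query mem[0x24]=0x40, mem[0x1f]=0xb6, mem[0x0c]=0x69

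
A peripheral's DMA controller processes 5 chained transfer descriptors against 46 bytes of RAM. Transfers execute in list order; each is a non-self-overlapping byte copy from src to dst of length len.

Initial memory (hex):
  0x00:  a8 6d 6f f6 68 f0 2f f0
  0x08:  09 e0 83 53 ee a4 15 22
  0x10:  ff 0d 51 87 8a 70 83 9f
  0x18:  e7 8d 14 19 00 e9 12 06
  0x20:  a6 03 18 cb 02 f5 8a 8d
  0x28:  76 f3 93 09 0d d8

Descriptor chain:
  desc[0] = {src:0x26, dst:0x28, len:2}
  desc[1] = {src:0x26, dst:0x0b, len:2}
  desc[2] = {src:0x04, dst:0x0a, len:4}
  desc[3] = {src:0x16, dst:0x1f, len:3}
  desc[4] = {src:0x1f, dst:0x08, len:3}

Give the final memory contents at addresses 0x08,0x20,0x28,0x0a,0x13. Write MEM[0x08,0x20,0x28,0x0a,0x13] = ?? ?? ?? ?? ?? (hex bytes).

MEM[0x08,0x20,0x28,0x0a,0x13] = 83 9f 8a e7 87

[0] 0x26->0x28 len=2 : 8a 8d
[1] 0x26->0x0b len=2 : 8a 8d
[2] 0x04->0x0a len=4 : 68 f0 2f f0
[3] 0x16->0x1f len=3 : 83 9f e7
[4] 0x1f->0x08 len=3 : 83 9f e7
query mem[0x08]=0x83, mem[0x20]=0x9f, mem[0x28]=0x8a, mem[0x0a]=0xe7, mem[0x13]=0x87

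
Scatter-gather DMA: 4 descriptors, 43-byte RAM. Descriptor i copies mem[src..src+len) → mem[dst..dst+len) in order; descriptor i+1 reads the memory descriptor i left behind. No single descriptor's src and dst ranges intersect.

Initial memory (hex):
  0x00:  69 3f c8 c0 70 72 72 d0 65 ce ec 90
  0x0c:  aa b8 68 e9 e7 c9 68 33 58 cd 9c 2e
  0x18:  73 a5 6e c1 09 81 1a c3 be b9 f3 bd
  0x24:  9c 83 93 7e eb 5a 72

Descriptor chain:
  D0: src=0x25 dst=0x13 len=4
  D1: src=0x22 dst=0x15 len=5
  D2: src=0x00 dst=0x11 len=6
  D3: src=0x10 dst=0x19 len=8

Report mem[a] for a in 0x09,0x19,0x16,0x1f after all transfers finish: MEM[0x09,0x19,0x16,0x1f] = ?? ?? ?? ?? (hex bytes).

  after D0: wrote 4B at 0x13 = 83937eeb
  after D1: wrote 5B at 0x15 = f3bd9c8393
  after D2: wrote 6B at 0x11 = 693fc8c07072
  after D3: wrote 8B at 0x19 = e7693fc8c070729c
query mem[0x09]=0xce, mem[0x19]=0xe7, mem[0x16]=0x72, mem[0x1f]=0x72

MEM[0x09,0x19,0x16,0x1f] = ce e7 72 72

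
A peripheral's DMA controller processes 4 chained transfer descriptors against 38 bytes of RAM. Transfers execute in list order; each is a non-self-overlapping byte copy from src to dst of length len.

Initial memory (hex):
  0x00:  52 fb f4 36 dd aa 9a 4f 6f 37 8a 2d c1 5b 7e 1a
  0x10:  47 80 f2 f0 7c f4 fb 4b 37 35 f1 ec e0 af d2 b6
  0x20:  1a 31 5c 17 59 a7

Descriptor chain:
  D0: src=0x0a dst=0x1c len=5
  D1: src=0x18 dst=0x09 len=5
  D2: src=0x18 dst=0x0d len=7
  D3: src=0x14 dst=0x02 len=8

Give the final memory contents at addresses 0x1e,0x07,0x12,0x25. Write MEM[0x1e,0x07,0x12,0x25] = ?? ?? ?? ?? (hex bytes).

  after D0: wrote 5B at 0x1c = 8a2dc15b7e
  after D1: wrote 5B at 0x09 = 3735f1ec8a
  after D2: wrote 7B at 0x0d = 3735f1ec8a2dc1
  after D3: wrote 8B at 0x02 = 7cf4fb4b3735f1ec
query mem[0x1e]=0xc1, mem[0x07]=0x35, mem[0x12]=0x2d, mem[0x25]=0xa7

MEM[0x1e,0x07,0x12,0x25] = c1 35 2d a7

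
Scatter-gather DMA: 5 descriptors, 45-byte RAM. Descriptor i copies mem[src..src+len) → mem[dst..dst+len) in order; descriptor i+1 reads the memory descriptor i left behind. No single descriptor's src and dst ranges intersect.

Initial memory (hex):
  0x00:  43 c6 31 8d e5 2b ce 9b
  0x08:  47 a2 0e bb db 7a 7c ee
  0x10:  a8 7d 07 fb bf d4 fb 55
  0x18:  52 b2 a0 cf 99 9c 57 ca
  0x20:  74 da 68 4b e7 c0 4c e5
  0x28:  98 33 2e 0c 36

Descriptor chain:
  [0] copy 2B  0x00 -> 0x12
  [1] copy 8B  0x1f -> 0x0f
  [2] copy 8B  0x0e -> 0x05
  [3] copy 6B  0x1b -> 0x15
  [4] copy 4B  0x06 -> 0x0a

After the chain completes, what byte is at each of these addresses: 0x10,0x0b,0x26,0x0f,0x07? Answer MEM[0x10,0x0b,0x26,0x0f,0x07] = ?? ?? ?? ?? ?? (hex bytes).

MEM[0x10,0x0b,0x26,0x0f,0x07] = 74 74 4c ca 74

  after D0: wrote 2B at 0x12 = 43c6
  after D1: wrote 8B at 0x0f = ca74da684be7c04c
  after D2: wrote 8B at 0x05 = 7cca74da684be7c0
  after D3: wrote 6B at 0x15 = cf999c57ca74
  after D4: wrote 4B at 0x0a = ca74da68
query mem[0x10]=0x74, mem[0x0b]=0x74, mem[0x26]=0x4c, mem[0x0f]=0xca, mem[0x07]=0x74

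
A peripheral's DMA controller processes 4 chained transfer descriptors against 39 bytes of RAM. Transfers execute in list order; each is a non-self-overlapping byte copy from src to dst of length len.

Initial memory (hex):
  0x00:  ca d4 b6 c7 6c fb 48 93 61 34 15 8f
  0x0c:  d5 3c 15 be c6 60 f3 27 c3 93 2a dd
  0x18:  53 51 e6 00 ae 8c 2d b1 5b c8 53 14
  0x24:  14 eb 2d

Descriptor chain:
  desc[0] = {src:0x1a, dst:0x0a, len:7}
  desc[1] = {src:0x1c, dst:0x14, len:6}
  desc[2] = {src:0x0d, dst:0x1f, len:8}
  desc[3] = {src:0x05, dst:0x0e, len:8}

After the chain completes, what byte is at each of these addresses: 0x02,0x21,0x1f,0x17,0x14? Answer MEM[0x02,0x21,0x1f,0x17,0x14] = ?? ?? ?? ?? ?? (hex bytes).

MEM[0x02,0x21,0x1f,0x17,0x14] = b6 b1 8c b1 00

[0] 0x1a->0x0a len=7 : e6 00 ae 8c 2d b1 5b
[1] 0x1c->0x14 len=6 : ae 8c 2d b1 5b c8
[2] 0x0d->0x1f len=8 : 8c 2d b1 5b 60 f3 27 ae
[3] 0x05->0x0e len=8 : fb 48 93 61 34 e6 00 ae
query mem[0x02]=0xb6, mem[0x21]=0xb1, mem[0x1f]=0x8c, mem[0x17]=0xb1, mem[0x14]=0x00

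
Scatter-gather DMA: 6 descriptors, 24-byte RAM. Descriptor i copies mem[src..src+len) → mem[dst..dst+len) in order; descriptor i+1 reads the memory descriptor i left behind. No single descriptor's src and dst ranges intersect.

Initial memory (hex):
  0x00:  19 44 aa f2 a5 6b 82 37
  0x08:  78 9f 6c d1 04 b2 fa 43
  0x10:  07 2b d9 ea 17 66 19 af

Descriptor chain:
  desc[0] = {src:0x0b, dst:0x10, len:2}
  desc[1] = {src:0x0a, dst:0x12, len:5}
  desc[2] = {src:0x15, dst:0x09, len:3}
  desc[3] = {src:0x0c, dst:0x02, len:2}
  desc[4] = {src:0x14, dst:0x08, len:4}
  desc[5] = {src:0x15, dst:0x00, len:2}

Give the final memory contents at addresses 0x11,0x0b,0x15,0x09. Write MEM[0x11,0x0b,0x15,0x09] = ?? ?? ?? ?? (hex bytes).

  after D0: wrote 2B at 0x10 = d104
  after D1: wrote 5B at 0x12 = 6cd104b2fa
  after D2: wrote 3B at 0x09 = b2faaf
  after D3: wrote 2B at 0x02 = 04b2
  after D4: wrote 4B at 0x08 = 04b2faaf
  after D5: wrote 2B at 0x00 = b2fa
query mem[0x11]=0x04, mem[0x0b]=0xaf, mem[0x15]=0xb2, mem[0x09]=0xb2

MEM[0x11,0x0b,0x15,0x09] = 04 af b2 b2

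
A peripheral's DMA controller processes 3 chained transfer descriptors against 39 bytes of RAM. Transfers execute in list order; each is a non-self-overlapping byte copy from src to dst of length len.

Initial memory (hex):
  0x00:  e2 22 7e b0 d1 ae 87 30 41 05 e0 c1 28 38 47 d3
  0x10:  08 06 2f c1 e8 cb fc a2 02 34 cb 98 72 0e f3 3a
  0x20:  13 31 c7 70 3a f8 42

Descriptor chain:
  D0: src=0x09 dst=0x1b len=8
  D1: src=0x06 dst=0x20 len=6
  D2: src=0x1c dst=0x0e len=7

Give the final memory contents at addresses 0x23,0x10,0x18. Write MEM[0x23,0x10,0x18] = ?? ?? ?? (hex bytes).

[0] 0x09->0x1b len=8 : 05 e0 c1 28 38 47 d3 08
[1] 0x06->0x20 len=6 : 87 30 41 05 e0 c1
[2] 0x1c->0x0e len=7 : e0 c1 28 38 87 30 41
query mem[0x23]=0x05, mem[0x10]=0x28, mem[0x18]=0x02

MEM[0x23,0x10,0x18] = 05 28 02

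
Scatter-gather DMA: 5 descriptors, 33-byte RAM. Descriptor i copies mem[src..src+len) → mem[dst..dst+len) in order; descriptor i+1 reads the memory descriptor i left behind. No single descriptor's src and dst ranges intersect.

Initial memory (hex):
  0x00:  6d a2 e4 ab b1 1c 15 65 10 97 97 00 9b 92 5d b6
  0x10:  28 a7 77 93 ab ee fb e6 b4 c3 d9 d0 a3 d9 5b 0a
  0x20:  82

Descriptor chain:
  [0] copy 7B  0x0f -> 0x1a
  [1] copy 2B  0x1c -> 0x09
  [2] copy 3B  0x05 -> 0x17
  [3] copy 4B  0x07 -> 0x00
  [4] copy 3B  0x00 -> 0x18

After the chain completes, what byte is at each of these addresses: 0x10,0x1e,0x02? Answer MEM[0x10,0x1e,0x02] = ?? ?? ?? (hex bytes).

D0: mem[0x1a..0x20] <- [b6 28 a7 77 93 ab ee]
D1: mem[0x09..0x0a] <- [a7 77]
D2: mem[0x17..0x19] <- [1c 15 65]
D3: mem[0x00..0x03] <- [65 10 a7 77]
D4: mem[0x18..0x1a] <- [65 10 a7]
query mem[0x10]=0x28, mem[0x1e]=0x93, mem[0x02]=0xa7

MEM[0x10,0x1e,0x02] = 28 93 a7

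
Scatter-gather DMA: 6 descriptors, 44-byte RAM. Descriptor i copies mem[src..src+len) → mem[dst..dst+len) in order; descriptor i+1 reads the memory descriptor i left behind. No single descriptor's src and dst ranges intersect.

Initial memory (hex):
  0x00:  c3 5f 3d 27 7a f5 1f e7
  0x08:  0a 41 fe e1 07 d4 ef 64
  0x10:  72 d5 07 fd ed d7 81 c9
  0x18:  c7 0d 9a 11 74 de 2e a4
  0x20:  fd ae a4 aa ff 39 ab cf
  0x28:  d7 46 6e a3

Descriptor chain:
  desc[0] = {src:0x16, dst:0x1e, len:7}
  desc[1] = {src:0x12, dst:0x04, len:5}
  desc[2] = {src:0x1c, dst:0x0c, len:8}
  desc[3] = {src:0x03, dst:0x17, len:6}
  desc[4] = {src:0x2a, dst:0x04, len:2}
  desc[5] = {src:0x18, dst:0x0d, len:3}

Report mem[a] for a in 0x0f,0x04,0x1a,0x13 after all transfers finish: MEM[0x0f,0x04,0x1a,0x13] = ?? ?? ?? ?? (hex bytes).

[0] 0x16->0x1e len=7 : 81 c9 c7 0d 9a 11 74
[1] 0x12->0x04 len=5 : 07 fd ed d7 81
[2] 0x1c->0x0c len=8 : 74 de 81 c9 c7 0d 9a 11
[3] 0x03->0x17 len=6 : 27 07 fd ed d7 81
[4] 0x2a->0x04 len=2 : 6e a3
[5] 0x18->0x0d len=3 : 07 fd ed
query mem[0x0f]=0xed, mem[0x04]=0x6e, mem[0x1a]=0xed, mem[0x13]=0x11

MEM[0x0f,0x04,0x1a,0x13] = ed 6e ed 11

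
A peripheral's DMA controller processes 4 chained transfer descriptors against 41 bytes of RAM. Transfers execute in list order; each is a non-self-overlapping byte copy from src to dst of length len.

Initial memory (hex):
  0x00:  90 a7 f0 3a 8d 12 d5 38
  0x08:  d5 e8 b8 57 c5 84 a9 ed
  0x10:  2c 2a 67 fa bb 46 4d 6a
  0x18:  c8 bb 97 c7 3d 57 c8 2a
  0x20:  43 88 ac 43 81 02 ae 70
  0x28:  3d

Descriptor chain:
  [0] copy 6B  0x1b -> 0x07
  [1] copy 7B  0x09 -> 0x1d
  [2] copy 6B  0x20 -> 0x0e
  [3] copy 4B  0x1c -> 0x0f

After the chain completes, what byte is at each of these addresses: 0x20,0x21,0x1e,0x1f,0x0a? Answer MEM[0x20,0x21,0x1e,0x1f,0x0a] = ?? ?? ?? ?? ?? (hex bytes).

  after D0: wrote 6B at 0x07 = c73d57c82a43
  after D1: wrote 7B at 0x1d = 57c82a4384a9ed
  after D2: wrote 6B at 0x0e = 4384a9ed8102
  after D3: wrote 4B at 0x0f = 3d57c82a
query mem[0x20]=0x43, mem[0x21]=0x84, mem[0x1e]=0xc8, mem[0x1f]=0x2a, mem[0x0a]=0xc8

MEM[0x20,0x21,0x1e,0x1f,0x0a] = 43 84 c8 2a c8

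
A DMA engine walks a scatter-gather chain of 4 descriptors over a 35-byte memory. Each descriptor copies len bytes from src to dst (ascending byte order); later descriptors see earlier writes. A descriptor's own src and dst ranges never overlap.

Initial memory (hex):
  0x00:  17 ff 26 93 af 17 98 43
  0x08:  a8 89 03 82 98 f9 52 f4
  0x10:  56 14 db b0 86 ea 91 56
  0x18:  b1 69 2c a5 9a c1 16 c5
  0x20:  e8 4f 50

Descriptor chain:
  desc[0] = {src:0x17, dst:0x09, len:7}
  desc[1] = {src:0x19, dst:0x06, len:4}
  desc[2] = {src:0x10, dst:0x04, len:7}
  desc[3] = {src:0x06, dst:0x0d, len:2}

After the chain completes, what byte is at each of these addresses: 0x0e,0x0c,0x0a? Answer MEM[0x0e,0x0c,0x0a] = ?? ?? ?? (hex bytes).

D0: mem[0x09..0x0f] <- [56 b1 69 2c a5 9a c1]
D1: mem[0x06..0x09] <- [69 2c a5 9a]
D2: mem[0x04..0x0a] <- [56 14 db b0 86 ea 91]
D3: mem[0x0d..0x0e] <- [db b0]
query mem[0x0e]=0xb0, mem[0x0c]=0x2c, mem[0x0a]=0x91

MEM[0x0e,0x0c,0x0a] = b0 2c 91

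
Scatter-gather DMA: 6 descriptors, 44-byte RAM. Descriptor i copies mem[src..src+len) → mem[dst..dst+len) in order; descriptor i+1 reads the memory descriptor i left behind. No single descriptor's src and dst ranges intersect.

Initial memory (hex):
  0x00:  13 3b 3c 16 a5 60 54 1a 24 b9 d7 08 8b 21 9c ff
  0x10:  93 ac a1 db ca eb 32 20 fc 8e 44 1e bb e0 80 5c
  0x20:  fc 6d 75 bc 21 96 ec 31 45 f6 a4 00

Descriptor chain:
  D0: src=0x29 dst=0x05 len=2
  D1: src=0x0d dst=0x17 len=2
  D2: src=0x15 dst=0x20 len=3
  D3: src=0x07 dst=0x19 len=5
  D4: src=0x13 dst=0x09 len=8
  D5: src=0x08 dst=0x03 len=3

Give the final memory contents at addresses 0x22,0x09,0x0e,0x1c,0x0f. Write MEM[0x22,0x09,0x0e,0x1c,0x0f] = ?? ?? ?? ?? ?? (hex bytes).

D0: mem[0x05..0x06] <- [f6 a4]
D1: mem[0x17..0x18] <- [21 9c]
D2: mem[0x20..0x22] <- [eb 32 21]
D3: mem[0x19..0x1d] <- [1a 24 b9 d7 08]
D4: mem[0x09..0x10] <- [db ca eb 32 21 9c 1a 24]
D5: mem[0x03..0x05] <- [24 db ca]
query mem[0x22]=0x21, mem[0x09]=0xdb, mem[0x0e]=0x9c, mem[0x1c]=0xd7, mem[0x0f]=0x1a

MEM[0x22,0x09,0x0e,0x1c,0x0f] = 21 db 9c d7 1a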